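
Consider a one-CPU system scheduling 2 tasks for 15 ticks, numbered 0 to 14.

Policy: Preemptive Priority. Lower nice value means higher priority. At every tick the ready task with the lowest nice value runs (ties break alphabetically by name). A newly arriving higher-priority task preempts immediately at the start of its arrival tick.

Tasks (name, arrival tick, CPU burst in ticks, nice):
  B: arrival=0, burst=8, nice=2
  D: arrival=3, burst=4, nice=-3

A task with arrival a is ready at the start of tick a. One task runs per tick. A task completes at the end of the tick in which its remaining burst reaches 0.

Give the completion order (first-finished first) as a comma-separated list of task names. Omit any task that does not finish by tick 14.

t=0: ready={B} → run B
t=1: ready={B} → run B
t=2: ready={B} → run B
t=3: ready={B,D} → run D
t=4: ready={B,D} → run D
t=5: ready={B,D} → run D
t=6: ready={B,D} → run D
t=7: ready={B} → run B
t=8: ready={B} → run B
t=9: ready={B} → run B
t=10: ready={B} → run B
t=11: ready={B} → run B
t=12: (idle)
t=13: (idle)
t=14: (idle)

completion order = D, B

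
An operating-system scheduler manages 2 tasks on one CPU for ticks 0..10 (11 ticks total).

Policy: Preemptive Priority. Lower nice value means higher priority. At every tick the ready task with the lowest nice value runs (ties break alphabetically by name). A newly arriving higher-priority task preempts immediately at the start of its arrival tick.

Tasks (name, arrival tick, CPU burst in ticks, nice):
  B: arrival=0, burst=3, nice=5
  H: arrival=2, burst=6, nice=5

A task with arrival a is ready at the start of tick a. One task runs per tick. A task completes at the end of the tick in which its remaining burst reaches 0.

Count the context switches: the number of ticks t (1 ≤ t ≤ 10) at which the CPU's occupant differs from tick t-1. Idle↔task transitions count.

context switches = 2

t=0: ready={B} → run B
t=1: ready={B} → run B
t=2: ready={B,H} → run B
t=3: ready={H} → run H
t=4: ready={H} → run H
t=5: ready={H} → run H
t=6: ready={H} → run H
t=7: ready={H} → run H
t=8: ready={H} → run H
t=9: (idle)
t=10: (idle)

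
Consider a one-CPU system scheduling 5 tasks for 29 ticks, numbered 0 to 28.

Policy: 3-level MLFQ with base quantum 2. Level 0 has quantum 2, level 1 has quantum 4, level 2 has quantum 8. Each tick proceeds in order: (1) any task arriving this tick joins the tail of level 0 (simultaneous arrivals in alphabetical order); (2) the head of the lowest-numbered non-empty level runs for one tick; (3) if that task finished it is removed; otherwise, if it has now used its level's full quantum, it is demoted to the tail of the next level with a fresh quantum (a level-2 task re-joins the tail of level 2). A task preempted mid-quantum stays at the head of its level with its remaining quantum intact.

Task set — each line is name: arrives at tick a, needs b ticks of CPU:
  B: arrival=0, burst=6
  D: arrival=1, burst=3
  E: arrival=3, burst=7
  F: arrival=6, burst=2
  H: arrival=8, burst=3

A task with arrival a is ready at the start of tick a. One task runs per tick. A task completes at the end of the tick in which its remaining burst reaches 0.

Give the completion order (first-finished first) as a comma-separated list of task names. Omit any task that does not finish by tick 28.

completion order = F, B, D, H, E

t=0: L0/L1/L2 = B/-/- → run B
t=1: L0/L1/L2 = BD/-/- → run B
t=2: L0/L1/L2 = D/B/- → run D
t=3: L0/L1/L2 = DE/B/- → run D
t=4: L0/L1/L2 = E/BD/- → run E
t=5: L0/L1/L2 = E/BD/- → run E
t=6: L0/L1/L2 = F/BDE/- → run F
t=7: L0/L1/L2 = F/BDE/- → run F
t=8: L0/L1/L2 = H/BDE/- → run H
t=9: L0/L1/L2 = H/BDE/- → run H
t=10: L0/L1/L2 = -/BDEH/- → run B
t=11: L0/L1/L2 = -/BDEH/- → run B
t=12: L0/L1/L2 = -/BDEH/- → run B
t=13: L0/L1/L2 = -/BDEH/- → run B
t=14: L0/L1/L2 = -/DEH/- → run D
t=15: L0/L1/L2 = -/EH/- → run E
t=16: L0/L1/L2 = -/EH/- → run E
t=17: L0/L1/L2 = -/EH/- → run E
t=18: L0/L1/L2 = -/EH/- → run E
t=19: L0/L1/L2 = -/H/E → run H
t=20: L0/L1/L2 = -/-/E → run E
t=21: (idle)
t=22: (idle)
t=23: (idle)
t=24: (idle)
t=25: (idle)
t=26: (idle)
t=27: (idle)
t=28: (idle)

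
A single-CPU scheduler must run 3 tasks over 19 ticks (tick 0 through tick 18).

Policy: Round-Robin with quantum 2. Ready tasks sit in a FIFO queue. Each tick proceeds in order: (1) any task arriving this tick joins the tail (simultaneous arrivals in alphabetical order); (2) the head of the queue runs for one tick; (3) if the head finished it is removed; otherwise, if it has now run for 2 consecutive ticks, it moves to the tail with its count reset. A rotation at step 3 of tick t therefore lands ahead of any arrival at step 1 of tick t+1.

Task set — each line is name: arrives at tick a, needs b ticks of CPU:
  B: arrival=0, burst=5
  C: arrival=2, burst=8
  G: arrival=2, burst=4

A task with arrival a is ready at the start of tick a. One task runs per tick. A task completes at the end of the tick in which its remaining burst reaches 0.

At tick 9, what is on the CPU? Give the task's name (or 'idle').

running at tick 9 = C

t=0: queue=[B] q_used=0 → run B
t=1: queue=[B] q_used=1 → run B
t=2: queue=[B,C,G] q_used=0 → run B
t=3: queue=[B,C,G] q_used=1 → run B
t=4: queue=[C,G,B] q_used=0 → run C
t=5: queue=[C,G,B] q_used=1 → run C
t=6: queue=[G,B,C] q_used=0 → run G
t=7: queue=[G,B,C] q_used=1 → run G
t=8: queue=[B,C,G] q_used=0 → run B
t=9: queue=[C,G] q_used=0 → run C
t=10: queue=[C,G] q_used=1 → run C
t=11: queue=[G,C] q_used=0 → run G
t=12: queue=[G,C] q_used=1 → run G
t=13: queue=[C] q_used=0 → run C
t=14: queue=[C] q_used=1 → run C
t=15: queue=[C] q_used=0 → run C
t=16: queue=[C] q_used=1 → run C
t=17: (idle)
t=18: (idle)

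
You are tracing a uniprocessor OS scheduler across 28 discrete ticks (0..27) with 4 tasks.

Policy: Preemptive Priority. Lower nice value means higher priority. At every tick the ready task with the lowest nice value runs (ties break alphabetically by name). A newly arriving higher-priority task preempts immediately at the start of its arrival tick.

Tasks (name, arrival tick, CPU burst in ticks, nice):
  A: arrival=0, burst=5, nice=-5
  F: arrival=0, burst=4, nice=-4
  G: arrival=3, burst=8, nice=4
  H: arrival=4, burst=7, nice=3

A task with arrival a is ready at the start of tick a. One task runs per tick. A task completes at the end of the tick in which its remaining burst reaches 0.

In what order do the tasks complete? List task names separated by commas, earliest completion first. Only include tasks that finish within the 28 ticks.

completion order = A, F, H, G

t=0: ready={A,F} → run A
t=1: ready={A,F} → run A
t=2: ready={A,F} → run A
t=3: ready={A,F,G} → run A
t=4: ready={A,F,G,H} → run A
t=5: ready={F,G,H} → run F
t=6: ready={F,G,H} → run F
t=7: ready={F,G,H} → run F
t=8: ready={F,G,H} → run F
t=9: ready={G,H} → run H
t=10: ready={G,H} → run H
t=11: ready={G,H} → run H
t=12: ready={G,H} → run H
t=13: ready={G,H} → run H
t=14: ready={G,H} → run H
t=15: ready={G,H} → run H
t=16: ready={G} → run G
t=17: ready={G} → run G
t=18: ready={G} → run G
t=19: ready={G} → run G
t=20: ready={G} → run G
t=21: ready={G} → run G
t=22: ready={G} → run G
t=23: ready={G} → run G
t=24: (idle)
t=25: (idle)
t=26: (idle)
t=27: (idle)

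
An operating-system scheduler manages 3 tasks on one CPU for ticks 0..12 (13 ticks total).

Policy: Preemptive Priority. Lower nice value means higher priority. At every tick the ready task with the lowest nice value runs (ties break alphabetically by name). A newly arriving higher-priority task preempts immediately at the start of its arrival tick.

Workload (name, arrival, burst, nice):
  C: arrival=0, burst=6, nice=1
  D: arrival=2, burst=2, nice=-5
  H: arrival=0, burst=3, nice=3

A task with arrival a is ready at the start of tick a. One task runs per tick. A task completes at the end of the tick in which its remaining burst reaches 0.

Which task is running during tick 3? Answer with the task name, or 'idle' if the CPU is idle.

t=0: ready={C,H} → run C
t=1: ready={C,H} → run C
t=2: ready={C,D,H} → run D
t=3: ready={C,D,H} → run D
t=4: ready={C,H} → run C
t=5: ready={C,H} → run C
t=6: ready={C,H} → run C
t=7: ready={C,H} → run C
t=8: ready={H} → run H
t=9: ready={H} → run H
t=10: ready={H} → run H
t=11: (idle)
t=12: (idle)

running at tick 3 = D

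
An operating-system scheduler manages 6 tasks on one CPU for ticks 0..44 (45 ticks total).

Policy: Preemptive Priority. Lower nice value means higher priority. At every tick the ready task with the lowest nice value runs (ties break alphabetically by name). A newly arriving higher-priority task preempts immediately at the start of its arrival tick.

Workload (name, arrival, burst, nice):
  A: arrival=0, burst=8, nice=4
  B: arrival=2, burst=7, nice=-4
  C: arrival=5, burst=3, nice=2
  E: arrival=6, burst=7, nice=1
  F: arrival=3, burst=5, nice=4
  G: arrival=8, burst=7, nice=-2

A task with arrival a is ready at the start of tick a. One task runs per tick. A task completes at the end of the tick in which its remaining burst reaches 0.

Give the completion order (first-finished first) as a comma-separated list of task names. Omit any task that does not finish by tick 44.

completion order = B, G, E, C, A, F

t=0: ready={A} → run A
t=1: ready={A} → run A
t=2: ready={A,B} → run B
t=3: ready={A,B,F} → run B
t=4: ready={A,B,F} → run B
t=5: ready={A,B,C,F} → run B
t=6: ready={A,B,C,E,F} → run B
t=7: ready={A,B,C,E,F} → run B
t=8: ready={A,B,C,E,F,G} → run B
t=9: ready={A,C,E,F,G} → run G
t=10: ready={A,C,E,F,G} → run G
t=11: ready={A,C,E,F,G} → run G
t=12: ready={A,C,E,F,G} → run G
t=13: ready={A,C,E,F,G} → run G
t=14: ready={A,C,E,F,G} → run G
t=15: ready={A,C,E,F,G} → run G
t=16: ready={A,C,E,F} → run E
t=17: ready={A,C,E,F} → run E
t=18: ready={A,C,E,F} → run E
t=19: ready={A,C,E,F} → run E
t=20: ready={A,C,E,F} → run E
t=21: ready={A,C,E,F} → run E
t=22: ready={A,C,E,F} → run E
t=23: ready={A,C,F} → run C
t=24: ready={A,C,F} → run C
t=25: ready={A,C,F} → run C
t=26: ready={A,F} → run A
t=27: ready={A,F} → run A
t=28: ready={A,F} → run A
t=29: ready={A,F} → run A
t=30: ready={A,F} → run A
t=31: ready={A,F} → run A
t=32: ready={F} → run F
t=33: ready={F} → run F
t=34: ready={F} → run F
t=35: ready={F} → run F
t=36: ready={F} → run F
t=37: (idle)
t=38: (idle)
t=39: (idle)
t=40: (idle)
t=41: (idle)
t=42: (idle)
t=43: (idle)
t=44: (idle)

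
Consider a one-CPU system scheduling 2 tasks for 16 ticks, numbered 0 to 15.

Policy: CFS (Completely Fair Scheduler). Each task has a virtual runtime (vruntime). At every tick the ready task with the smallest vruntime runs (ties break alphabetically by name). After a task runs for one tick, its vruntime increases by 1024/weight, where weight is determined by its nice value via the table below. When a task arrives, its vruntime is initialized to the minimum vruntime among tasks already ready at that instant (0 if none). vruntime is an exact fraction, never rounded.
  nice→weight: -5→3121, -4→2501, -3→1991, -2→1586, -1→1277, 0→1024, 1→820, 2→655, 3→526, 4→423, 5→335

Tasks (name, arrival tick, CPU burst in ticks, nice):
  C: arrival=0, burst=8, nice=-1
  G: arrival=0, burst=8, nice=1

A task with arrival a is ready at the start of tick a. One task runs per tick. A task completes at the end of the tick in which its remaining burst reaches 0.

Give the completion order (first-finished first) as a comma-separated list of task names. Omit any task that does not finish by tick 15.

t=0: vr[C=0 G=0] → run C
t=1: vr[C=1024/1277 G=0] → run G
t=2: vr[C=1024/1277 G=256/205] → run C
t=3: vr[C=2048/1277 G=256/205] → run G
t=4: vr[C=2048/1277 G=512/205] → run C
t=5: vr[C=3072/1277 G=512/205] → run C
t=6: vr[C=4096/1277 G=512/205] → run G
t=7: vr[C=4096/1277 G=768/205] → run C
t=8: vr[C=5120/1277 G=768/205] → run G
t=9: vr[C=5120/1277 G=1024/205] → run C
t=10: vr[C=6144/1277 G=1024/205] → run C
t=11: vr[C=7168/1277 G=1024/205] → run G
t=12: vr[C=7168/1277 G=256/41] → run C
t=13: vr[G=256/41] → run G
t=14: vr[G=1536/205] → run G
t=15: vr[G=1792/205] → run G

completion order = C, G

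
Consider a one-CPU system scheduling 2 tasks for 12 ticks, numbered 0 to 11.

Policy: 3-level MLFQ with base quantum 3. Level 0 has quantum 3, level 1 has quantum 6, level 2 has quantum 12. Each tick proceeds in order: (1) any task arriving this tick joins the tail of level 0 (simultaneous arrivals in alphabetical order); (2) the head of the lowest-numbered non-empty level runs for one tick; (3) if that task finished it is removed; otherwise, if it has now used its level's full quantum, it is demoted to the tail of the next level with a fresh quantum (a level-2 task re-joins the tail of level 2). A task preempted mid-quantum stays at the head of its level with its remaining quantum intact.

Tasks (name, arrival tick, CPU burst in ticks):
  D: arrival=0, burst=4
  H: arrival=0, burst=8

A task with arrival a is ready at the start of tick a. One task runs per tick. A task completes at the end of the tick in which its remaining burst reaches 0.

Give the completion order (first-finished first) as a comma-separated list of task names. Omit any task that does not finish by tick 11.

t=0: L0/L1/L2 = DH/-/- → run D
t=1: L0/L1/L2 = DH/-/- → run D
t=2: L0/L1/L2 = DH/-/- → run D
t=3: L0/L1/L2 = H/D/- → run H
t=4: L0/L1/L2 = H/D/- → run H
t=5: L0/L1/L2 = H/D/- → run H
t=6: L0/L1/L2 = -/DH/- → run D
t=7: L0/L1/L2 = -/H/- → run H
t=8: L0/L1/L2 = -/H/- → run H
t=9: L0/L1/L2 = -/H/- → run H
t=10: L0/L1/L2 = -/H/- → run H
t=11: L0/L1/L2 = -/H/- → run H

completion order = D, H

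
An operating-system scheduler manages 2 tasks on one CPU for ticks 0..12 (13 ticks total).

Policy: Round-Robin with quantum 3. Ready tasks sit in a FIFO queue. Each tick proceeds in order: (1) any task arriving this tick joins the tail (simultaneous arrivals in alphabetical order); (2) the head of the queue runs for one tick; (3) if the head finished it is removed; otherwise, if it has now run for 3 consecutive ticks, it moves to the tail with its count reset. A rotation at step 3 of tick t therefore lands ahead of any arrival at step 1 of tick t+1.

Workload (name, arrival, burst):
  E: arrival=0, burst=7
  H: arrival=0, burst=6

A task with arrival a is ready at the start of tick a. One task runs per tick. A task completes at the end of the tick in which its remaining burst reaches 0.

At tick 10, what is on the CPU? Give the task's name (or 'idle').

t=0: queue=[E,H] q_used=0 → run E
t=1: queue=[E,H] q_used=1 → run E
t=2: queue=[E,H] q_used=2 → run E
t=3: queue=[H,E] q_used=0 → run H
t=4: queue=[H,E] q_used=1 → run H
t=5: queue=[H,E] q_used=2 → run H
t=6: queue=[E,H] q_used=0 → run E
t=7: queue=[E,H] q_used=1 → run E
t=8: queue=[E,H] q_used=2 → run E
t=9: queue=[H,E] q_used=0 → run H
t=10: queue=[H,E] q_used=1 → run H
t=11: queue=[H,E] q_used=2 → run H
t=12: queue=[E] q_used=0 → run E

running at tick 10 = H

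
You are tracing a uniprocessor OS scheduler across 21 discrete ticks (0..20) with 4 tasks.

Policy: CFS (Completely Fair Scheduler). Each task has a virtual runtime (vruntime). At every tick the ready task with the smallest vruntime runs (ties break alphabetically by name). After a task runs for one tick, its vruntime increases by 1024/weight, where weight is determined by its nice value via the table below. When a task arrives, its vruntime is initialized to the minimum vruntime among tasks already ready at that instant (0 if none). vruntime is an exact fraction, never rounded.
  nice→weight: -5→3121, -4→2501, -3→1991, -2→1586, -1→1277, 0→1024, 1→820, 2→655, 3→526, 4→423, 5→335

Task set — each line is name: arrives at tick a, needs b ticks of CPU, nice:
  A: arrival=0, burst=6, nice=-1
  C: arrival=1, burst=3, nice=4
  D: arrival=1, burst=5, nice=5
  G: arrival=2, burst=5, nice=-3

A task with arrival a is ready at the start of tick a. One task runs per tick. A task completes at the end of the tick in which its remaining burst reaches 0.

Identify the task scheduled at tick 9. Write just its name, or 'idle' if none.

running at tick 9 = A

t=0: vr[A=0] → run A
t=1: vr[A=1024/1277 C=1024/1277 D=1024/1277] → run A
t=2: vr[A=2048/1277 C=1024/1277 D=1024/1277 G=1024/1277] → run C
t=3: vr[A=2048/1277 C=1740800/540171 D=1024/1277 G=1024/1277] → run D
t=4: vr[A=2048/1277 C=1740800/540171 D=1650688/427795 G=1024/1277] → run G
t=5: vr[A=2048/1277 C=1740800/540171 D=1650688/427795 G=3346432/2542507] → run G
t=6: vr[A=2048/1277 C=1740800/540171 D=1650688/427795 G=4654080/2542507] → run A
t=7: vr[A=3072/1277 C=1740800/540171 D=1650688/427795 G=4654080/2542507] → run G
t=8: vr[A=3072/1277 C=1740800/540171 D=1650688/427795 G=5961728/2542507] → run G
t=9: vr[A=3072/1277 C=1740800/540171 D=1650688/427795 G=7269376/2542507] → run A
t=10: vr[A=4096/1277 C=1740800/540171 D=1650688/427795 G=7269376/2542507] → run G
t=11: vr[A=4096/1277 C=1740800/540171 D=1650688/427795] → run A
t=12: vr[A=5120/1277 C=1740800/540171 D=1650688/427795] → run C
t=13: vr[A=5120/1277 C=3048448/540171 D=1650688/427795] → run D
t=14: vr[A=5120/1277 C=3048448/540171 D=2958336/427795] → run A
t=15: vr[C=3048448/540171 D=2958336/427795] → run C
t=16: vr[D=2958336/427795] → run D
t=17: vr[D=4265984/427795] → run D
t=18: vr[D=5573632/427795] → run D
t=19: (idle)
t=20: (idle)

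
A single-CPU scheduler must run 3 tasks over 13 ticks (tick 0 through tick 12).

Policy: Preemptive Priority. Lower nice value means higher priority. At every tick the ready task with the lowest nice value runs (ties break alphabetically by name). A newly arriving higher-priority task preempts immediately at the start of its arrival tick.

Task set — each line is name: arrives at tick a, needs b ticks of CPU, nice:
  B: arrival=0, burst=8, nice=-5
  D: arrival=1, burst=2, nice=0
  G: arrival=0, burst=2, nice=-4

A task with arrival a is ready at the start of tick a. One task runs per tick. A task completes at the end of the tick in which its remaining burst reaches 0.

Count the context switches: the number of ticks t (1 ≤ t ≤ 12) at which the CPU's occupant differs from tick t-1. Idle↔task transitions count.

t=0: ready={B,G} → run B
t=1: ready={B,D,G} → run B
t=2: ready={B,D,G} → run B
t=3: ready={B,D,G} → run B
t=4: ready={B,D,G} → run B
t=5: ready={B,D,G} → run B
t=6: ready={B,D,G} → run B
t=7: ready={B,D,G} → run B
t=8: ready={D,G} → run G
t=9: ready={D,G} → run G
t=10: ready={D} → run D
t=11: ready={D} → run D
t=12: (idle)

context switches = 3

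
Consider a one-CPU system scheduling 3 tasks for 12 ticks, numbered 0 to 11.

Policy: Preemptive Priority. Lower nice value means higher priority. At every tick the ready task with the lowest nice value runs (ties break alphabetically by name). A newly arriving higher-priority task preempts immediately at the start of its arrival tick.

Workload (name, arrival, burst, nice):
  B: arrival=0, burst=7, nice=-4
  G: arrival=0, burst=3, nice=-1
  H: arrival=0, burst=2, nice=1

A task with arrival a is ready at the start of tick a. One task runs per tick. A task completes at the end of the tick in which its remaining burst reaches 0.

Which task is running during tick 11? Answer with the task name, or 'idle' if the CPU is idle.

running at tick 11 = H

t=0: ready={B,G,H} → run B
t=1: ready={B,G,H} → run B
t=2: ready={B,G,H} → run B
t=3: ready={B,G,H} → run B
t=4: ready={B,G,H} → run B
t=5: ready={B,G,H} → run B
t=6: ready={B,G,H} → run B
t=7: ready={G,H} → run G
t=8: ready={G,H} → run G
t=9: ready={G,H} → run G
t=10: ready={H} → run H
t=11: ready={H} → run H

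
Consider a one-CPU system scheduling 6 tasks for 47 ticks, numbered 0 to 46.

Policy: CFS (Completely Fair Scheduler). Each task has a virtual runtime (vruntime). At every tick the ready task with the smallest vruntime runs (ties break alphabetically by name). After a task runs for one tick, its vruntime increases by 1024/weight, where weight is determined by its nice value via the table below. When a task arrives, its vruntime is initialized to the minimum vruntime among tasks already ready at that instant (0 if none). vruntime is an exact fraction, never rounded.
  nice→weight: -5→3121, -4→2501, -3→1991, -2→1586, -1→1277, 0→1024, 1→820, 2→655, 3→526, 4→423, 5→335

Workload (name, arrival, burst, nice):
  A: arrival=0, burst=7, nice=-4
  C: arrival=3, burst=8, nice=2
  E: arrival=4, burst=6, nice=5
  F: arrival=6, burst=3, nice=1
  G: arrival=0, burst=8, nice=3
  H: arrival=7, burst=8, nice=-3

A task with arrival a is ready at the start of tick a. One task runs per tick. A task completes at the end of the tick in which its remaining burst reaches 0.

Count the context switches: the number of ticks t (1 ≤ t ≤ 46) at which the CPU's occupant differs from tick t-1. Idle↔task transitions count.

t=0: vr[A=0 G=0] → run A
t=1: vr[A=1024/2501 G=0] → run G
t=2: vr[A=1024/2501 G=512/263] → run A
t=3: vr[A=2048/2501 C=2048/2501 G=512/263] → run A
t=4: vr[A=3072/2501 C=2048/2501 E=2048/2501 G=512/263] → run C
t=5: vr[A=3072/2501 C=3902464/1638155 E=2048/2501 G=512/263] → run E
t=6: vr[A=3072/2501 C=3902464/1638155 E=3247104/837835 F=3072/2501 G=512/263] → run A
t=7: vr[A=4096/2501 C=3902464/1638155 E=3247104/837835 F=3072/2501 G=512/263 H=3072/2501] → run F
t=8: vr[A=4096/2501 C=3902464/1638155 E=3247104/837835 F=30976/12505 G=512/263 H=3072/2501] → run H
t=9: vr[A=4096/2501 C=3902464/1638155 E=3247104/837835 F=30976/12505 G=512/263 H=8677376/4979491] → run A
t=10: vr[A=5120/2501 C=3902464/1638155 E=3247104/837835 F=30976/12505 G=512/263 H=8677376/4979491] → run H
t=11: vr[A=5120/2501 C=3902464/1638155 E=3247104/837835 F=30976/12505 G=512/263 H=11238400/4979491] → run G
t=12: vr[A=5120/2501 C=3902464/1638155 E=3247104/837835 F=30976/12505 G=1024/263 H=11238400/4979491] → run A
t=13: vr[A=6144/2501 C=3902464/1638155 E=3247104/837835 F=30976/12505 G=1024/263 H=11238400/4979491] → run H
t=14: vr[A=6144/2501 C=3902464/1638155 E=3247104/837835 F=30976/12505 G=1024/263 H=13799424/4979491] → run C
t=15: vr[A=6144/2501 C=6463488/1638155 E=3247104/837835 F=30976/12505 G=1024/263 H=13799424/4979491] → run A
t=16: vr[C=6463488/1638155 E=3247104/837835 F=30976/12505 G=1024/263 H=13799424/4979491] → run F
t=17: vr[C=6463488/1638155 E=3247104/837835 F=46592/12505 G=1024/263 H=13799424/4979491] → run H
t=18: vr[C=6463488/1638155 E=3247104/837835 F=46592/12505 G=1024/263 H=16360448/4979491] → run H
t=19: vr[C=6463488/1638155 E=3247104/837835 F=46592/12505 G=1024/263 H=18921472/4979491] → run F
t=20: vr[C=6463488/1638155 E=3247104/837835 G=1024/263 H=18921472/4979491] → run H
t=21: vr[C=6463488/1638155 E=3247104/837835 G=1024/263 H=21482496/4979491] → run E
t=22: vr[C=6463488/1638155 E=5808128/837835 G=1024/263 H=21482496/4979491] → run G
t=23: vr[C=6463488/1638155 E=5808128/837835 G=1536/263 H=21482496/4979491] → run C
t=24: vr[C=9024512/1638155 E=5808128/837835 G=1536/263 H=21482496/4979491] → run H
t=25: vr[C=9024512/1638155 E=5808128/837835 G=1536/263 H=24043520/4979491] → run H
t=26: vr[C=9024512/1638155 E=5808128/837835 G=1536/263] → run C
t=27: vr[C=11585536/1638155 E=5808128/837835 G=1536/263] → run G
t=28: vr[C=11585536/1638155 E=5808128/837835 G=2048/263] → run E
t=29: vr[C=11585536/1638155 E=8369152/837835 G=2048/263] → run C
t=30: vr[C=2829312/327631 E=8369152/837835 G=2048/263] → run G
t=31: vr[C=2829312/327631 E=8369152/837835 G=2560/263] → run C
t=32: vr[C=16707584/1638155 E=8369152/837835 G=2560/263] → run G
t=33: vr[C=16707584/1638155 E=8369152/837835 G=3072/263] → run E
t=34: vr[C=16707584/1638155 E=10930176/837835 G=3072/263] → run C
t=35: vr[C=19268608/1638155 E=10930176/837835 G=3072/263] → run G
t=36: vr[C=19268608/1638155 E=10930176/837835 G=3584/263] → run C
t=37: vr[E=10930176/837835 G=3584/263] → run E
t=38: vr[E=2698240/167567 G=3584/263] → run G
t=39: vr[E=2698240/167567] → run E
t=40: (idle)
t=41: (idle)
t=42: (idle)
t=43: (idle)
t=44: (idle)
t=45: (idle)
t=46: (idle)

context switches = 37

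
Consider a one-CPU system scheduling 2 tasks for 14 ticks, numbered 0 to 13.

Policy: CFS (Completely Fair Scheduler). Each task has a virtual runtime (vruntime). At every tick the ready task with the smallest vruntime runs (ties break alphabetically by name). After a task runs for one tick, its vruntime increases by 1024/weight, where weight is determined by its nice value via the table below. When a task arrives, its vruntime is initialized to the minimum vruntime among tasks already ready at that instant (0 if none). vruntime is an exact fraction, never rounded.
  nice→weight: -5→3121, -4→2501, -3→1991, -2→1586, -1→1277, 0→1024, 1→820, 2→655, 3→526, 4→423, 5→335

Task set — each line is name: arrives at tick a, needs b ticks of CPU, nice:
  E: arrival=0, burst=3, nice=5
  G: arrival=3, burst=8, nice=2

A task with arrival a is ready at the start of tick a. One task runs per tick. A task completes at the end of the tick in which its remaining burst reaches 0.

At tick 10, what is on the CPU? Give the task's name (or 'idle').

t=0: vr[E=0] → run E
t=1: vr[E=1024/335] → run E
t=2: vr[E=2048/335] → run E
t=3: vr[G=0] → run G
t=4: vr[G=1024/655] → run G
t=5: vr[G=2048/655] → run G
t=6: vr[G=3072/655] → run G
t=7: vr[G=4096/655] → run G
t=8: vr[G=1024/131] → run G
t=9: vr[G=6144/655] → run G
t=10: vr[G=7168/655] → run G
t=11: (idle)
t=12: (idle)
t=13: (idle)

running at tick 10 = G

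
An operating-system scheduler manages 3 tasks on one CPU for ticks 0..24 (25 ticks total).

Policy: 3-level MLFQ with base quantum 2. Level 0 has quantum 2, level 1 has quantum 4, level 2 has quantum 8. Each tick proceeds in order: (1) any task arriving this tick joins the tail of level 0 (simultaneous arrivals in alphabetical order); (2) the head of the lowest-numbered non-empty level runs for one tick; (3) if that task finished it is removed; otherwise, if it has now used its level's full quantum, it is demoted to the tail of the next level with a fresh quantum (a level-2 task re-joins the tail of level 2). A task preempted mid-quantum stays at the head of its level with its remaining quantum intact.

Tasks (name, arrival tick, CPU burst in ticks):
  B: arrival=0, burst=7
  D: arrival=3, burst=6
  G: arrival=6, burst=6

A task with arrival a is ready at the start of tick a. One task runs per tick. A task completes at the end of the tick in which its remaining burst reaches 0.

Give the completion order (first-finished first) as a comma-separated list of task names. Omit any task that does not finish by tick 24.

t=0: L0/L1/L2 = B/-/- → run B
t=1: L0/L1/L2 = B/-/- → run B
t=2: L0/L1/L2 = -/B/- → run B
t=3: L0/L1/L2 = D/B/- → run D
t=4: L0/L1/L2 = D/B/- → run D
t=5: L0/L1/L2 = -/BD/- → run B
t=6: L0/L1/L2 = G/BD/- → run G
t=7: L0/L1/L2 = G/BD/- → run G
t=8: L0/L1/L2 = -/BDG/- → run B
t=9: L0/L1/L2 = -/BDG/- → run B
t=10: L0/L1/L2 = -/DG/B → run D
t=11: L0/L1/L2 = -/DG/B → run D
t=12: L0/L1/L2 = -/DG/B → run D
t=13: L0/L1/L2 = -/DG/B → run D
t=14: L0/L1/L2 = -/G/B → run G
t=15: L0/L1/L2 = -/G/B → run G
t=16: L0/L1/L2 = -/G/B → run G
t=17: L0/L1/L2 = -/G/B → run G
t=18: L0/L1/L2 = -/-/B → run B
t=19: (idle)
t=20: (idle)
t=21: (idle)
t=22: (idle)
t=23: (idle)
t=24: (idle)

completion order = D, G, B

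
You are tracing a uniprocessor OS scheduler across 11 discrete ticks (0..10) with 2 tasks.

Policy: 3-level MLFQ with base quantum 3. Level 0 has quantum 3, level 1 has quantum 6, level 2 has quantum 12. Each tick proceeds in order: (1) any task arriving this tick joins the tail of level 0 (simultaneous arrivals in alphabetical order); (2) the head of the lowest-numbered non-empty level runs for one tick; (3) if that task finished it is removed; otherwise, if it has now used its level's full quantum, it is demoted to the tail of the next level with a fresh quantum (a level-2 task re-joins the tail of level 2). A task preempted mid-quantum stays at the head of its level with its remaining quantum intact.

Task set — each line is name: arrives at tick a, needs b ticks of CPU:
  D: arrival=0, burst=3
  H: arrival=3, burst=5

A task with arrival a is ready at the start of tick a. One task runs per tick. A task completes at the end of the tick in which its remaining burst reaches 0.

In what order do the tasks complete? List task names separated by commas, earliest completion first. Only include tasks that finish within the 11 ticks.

completion order = D, H

t=0: L0/L1/L2 = D/-/- → run D
t=1: L0/L1/L2 = D/-/- → run D
t=2: L0/L1/L2 = D/-/- → run D
t=3: L0/L1/L2 = H/-/- → run H
t=4: L0/L1/L2 = H/-/- → run H
t=5: L0/L1/L2 = H/-/- → run H
t=6: L0/L1/L2 = -/H/- → run H
t=7: L0/L1/L2 = -/H/- → run H
t=8: (idle)
t=9: (idle)
t=10: (idle)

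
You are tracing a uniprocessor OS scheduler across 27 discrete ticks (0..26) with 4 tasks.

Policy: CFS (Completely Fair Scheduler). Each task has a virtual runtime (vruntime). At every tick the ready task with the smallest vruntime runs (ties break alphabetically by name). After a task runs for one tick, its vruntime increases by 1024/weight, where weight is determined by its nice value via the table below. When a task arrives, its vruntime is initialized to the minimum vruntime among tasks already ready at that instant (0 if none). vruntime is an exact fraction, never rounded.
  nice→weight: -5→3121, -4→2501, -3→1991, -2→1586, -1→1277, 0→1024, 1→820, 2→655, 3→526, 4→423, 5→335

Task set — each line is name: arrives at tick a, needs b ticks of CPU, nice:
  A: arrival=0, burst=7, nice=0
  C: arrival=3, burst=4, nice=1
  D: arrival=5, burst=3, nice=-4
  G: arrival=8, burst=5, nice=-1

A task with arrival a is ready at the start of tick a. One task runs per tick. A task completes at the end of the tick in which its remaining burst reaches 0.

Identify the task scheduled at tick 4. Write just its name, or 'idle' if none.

running at tick 4 = C

t=0: vr[A=0] → run A
t=1: vr[A=1] → run A
t=2: vr[A=2] → run A
t=3: vr[A=3 C=3] → run A
t=4: vr[A=4 C=3] → run C
t=5: vr[A=4 C=871/205 D=4] → run A
t=6: vr[A=5 C=871/205 D=4] → run D
t=7: vr[A=5 C=871/205 D=11028/2501] → run C
t=8: vr[A=5 C=1127/205 D=11028/2501 G=11028/2501] → run D
t=9: vr[A=5 C=1127/205 D=12052/2501 G=11028/2501] → run G
t=10: vr[A=5 C=1127/205 D=12052/2501 G=16643780/3193777] → run D
t=11: vr[A=5 C=1127/205 G=16643780/3193777] → run A
t=12: vr[A=6 C=1127/205 G=16643780/3193777] → run G
t=13: vr[A=6 C=1127/205 G=19204804/3193777] → run C
t=14: vr[A=6 C=1383/205 G=19204804/3193777] → run A
t=15: vr[C=1383/205 G=19204804/3193777] → run G
t=16: vr[C=1383/205 G=21765828/3193777] → run C
t=17: vr[G=21765828/3193777] → run G
t=18: vr[G=24326852/3193777] → run G
t=19: (idle)
t=20: (idle)
t=21: (idle)
t=22: (idle)
t=23: (idle)
t=24: (idle)
t=25: (idle)
t=26: (idle)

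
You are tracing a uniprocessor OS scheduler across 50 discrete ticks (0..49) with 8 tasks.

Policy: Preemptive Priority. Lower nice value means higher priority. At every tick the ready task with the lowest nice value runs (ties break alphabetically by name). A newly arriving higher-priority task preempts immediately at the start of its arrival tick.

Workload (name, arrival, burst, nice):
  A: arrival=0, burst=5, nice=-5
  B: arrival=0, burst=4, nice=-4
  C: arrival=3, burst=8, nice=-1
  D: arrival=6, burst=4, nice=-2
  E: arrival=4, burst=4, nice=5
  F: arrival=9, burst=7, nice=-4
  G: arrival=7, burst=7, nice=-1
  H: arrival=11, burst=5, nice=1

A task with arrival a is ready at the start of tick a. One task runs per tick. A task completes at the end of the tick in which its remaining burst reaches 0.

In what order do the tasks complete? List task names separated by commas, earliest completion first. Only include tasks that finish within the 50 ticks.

t=0: ready={A,B} → run A
t=1: ready={A,B} → run A
t=2: ready={A,B} → run A
t=3: ready={A,B,C} → run A
t=4: ready={A,B,C,E} → run A
t=5: ready={B,C,E} → run B
t=6: ready={B,C,D,E} → run B
t=7: ready={B,C,D,E,G} → run B
t=8: ready={B,C,D,E,G} → run B
t=9: ready={C,D,E,F,G} → run F
t=10: ready={C,D,E,F,G} → run F
t=11: ready={C,D,E,F,G,H} → run F
t=12: ready={C,D,E,F,G,H} → run F
t=13: ready={C,D,E,F,G,H} → run F
t=14: ready={C,D,E,F,G,H} → run F
t=15: ready={C,D,E,F,G,H} → run F
t=16: ready={C,D,E,G,H} → run D
t=17: ready={C,D,E,G,H} → run D
t=18: ready={C,D,E,G,H} → run D
t=19: ready={C,D,E,G,H} → run D
t=20: ready={C,E,G,H} → run C
t=21: ready={C,E,G,H} → run C
t=22: ready={C,E,G,H} → run C
t=23: ready={C,E,G,H} → run C
t=24: ready={C,E,G,H} → run C
t=25: ready={C,E,G,H} → run C
t=26: ready={C,E,G,H} → run C
t=27: ready={C,E,G,H} → run C
t=28: ready={E,G,H} → run G
t=29: ready={E,G,H} → run G
t=30: ready={E,G,H} → run G
t=31: ready={E,G,H} → run G
t=32: ready={E,G,H} → run G
t=33: ready={E,G,H} → run G
t=34: ready={E,G,H} → run G
t=35: ready={E,H} → run H
t=36: ready={E,H} → run H
t=37: ready={E,H} → run H
t=38: ready={E,H} → run H
t=39: ready={E,H} → run H
t=40: ready={E} → run E
t=41: ready={E} → run E
t=42: ready={E} → run E
t=43: ready={E} → run E
t=44: (idle)
t=45: (idle)
t=46: (idle)
t=47: (idle)
t=48: (idle)
t=49: (idle)

completion order = A, B, F, D, C, G, H, E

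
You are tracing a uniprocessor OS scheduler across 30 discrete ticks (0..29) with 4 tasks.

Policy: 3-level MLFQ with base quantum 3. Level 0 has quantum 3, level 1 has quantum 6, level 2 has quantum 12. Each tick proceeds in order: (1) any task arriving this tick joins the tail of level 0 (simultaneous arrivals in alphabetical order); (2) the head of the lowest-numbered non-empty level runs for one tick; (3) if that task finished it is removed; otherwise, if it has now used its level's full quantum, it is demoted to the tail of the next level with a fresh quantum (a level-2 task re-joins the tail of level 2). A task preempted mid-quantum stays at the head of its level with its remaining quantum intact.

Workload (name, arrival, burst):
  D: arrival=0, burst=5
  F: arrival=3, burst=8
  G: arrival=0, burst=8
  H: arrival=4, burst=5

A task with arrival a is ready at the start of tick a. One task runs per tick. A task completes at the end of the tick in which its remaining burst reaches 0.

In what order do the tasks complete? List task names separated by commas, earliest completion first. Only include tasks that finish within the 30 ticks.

completion order = D, G, F, H

t=0: L0/L1/L2 = DG/-/- → run D
t=1: L0/L1/L2 = DG/-/- → run D
t=2: L0/L1/L2 = DG/-/- → run D
t=3: L0/L1/L2 = GF/D/- → run G
t=4: L0/L1/L2 = GFH/D/- → run G
t=5: L0/L1/L2 = GFH/D/- → run G
t=6: L0/L1/L2 = FH/DG/- → run F
t=7: L0/L1/L2 = FH/DG/- → run F
t=8: L0/L1/L2 = FH/DG/- → run F
t=9: L0/L1/L2 = H/DGF/- → run H
t=10: L0/L1/L2 = H/DGF/- → run H
t=11: L0/L1/L2 = H/DGF/- → run H
t=12: L0/L1/L2 = -/DGFH/- → run D
t=13: L0/L1/L2 = -/DGFH/- → run D
t=14: L0/L1/L2 = -/GFH/- → run G
t=15: L0/L1/L2 = -/GFH/- → run G
t=16: L0/L1/L2 = -/GFH/- → run G
t=17: L0/L1/L2 = -/GFH/- → run G
t=18: L0/L1/L2 = -/GFH/- → run G
t=19: L0/L1/L2 = -/FH/- → run F
t=20: L0/L1/L2 = -/FH/- → run F
t=21: L0/L1/L2 = -/FH/- → run F
t=22: L0/L1/L2 = -/FH/- → run F
t=23: L0/L1/L2 = -/FH/- → run F
t=24: L0/L1/L2 = -/H/- → run H
t=25: L0/L1/L2 = -/H/- → run H
t=26: (idle)
t=27: (idle)
t=28: (idle)
t=29: (idle)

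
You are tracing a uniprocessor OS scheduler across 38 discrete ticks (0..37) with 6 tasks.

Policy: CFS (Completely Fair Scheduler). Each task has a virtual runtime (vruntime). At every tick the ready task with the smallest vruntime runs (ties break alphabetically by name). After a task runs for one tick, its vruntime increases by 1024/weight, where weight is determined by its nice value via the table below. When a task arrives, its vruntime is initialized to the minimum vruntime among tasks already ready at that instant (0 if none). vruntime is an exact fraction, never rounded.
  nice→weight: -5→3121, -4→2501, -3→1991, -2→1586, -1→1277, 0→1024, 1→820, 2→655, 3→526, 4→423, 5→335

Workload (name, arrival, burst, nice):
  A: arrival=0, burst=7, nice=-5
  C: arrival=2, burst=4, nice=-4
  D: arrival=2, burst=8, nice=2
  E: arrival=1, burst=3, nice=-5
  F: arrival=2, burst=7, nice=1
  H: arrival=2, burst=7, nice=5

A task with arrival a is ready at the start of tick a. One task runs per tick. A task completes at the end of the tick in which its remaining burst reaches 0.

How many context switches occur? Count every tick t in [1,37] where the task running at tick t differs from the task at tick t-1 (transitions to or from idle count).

t=0: vr[A=0] → run A
t=1: vr[A=1024/3121 E=1024/3121] → run A
t=2: vr[A=2048/3121 C=1024/3121 D=1024/3121 E=1024/3121 F=1024/3121 H=1024/3121] → run C
t=3: vr[A=2048/3121 C=5756928/7805621 D=1024/3121 E=1024/3121 F=1024/3121 H=1024/3121] → run D
t=4: vr[A=2048/3121 C=5756928/7805621 D=3866624/2044255 E=1024/3121 F=1024/3121 H=1024/3121] → run E
t=5: vr[A=2048/3121 C=5756928/7805621 D=3866624/2044255 E=2048/3121 F=1024/3121 H=1024/3121] → run F
t=6: vr[A=2048/3121 C=5756928/7805621 D=3866624/2044255 E=2048/3121 F=1008896/639805 H=1024/3121] → run H
t=7: vr[A=2048/3121 C=5756928/7805621 D=3866624/2044255 E=2048/3121 F=1008896/639805 H=3538944/1045535] → run A
t=8: vr[A=3072/3121 C=5756928/7805621 D=3866624/2044255 E=2048/3121 F=1008896/639805 H=3538944/1045535] → run E
t=9: vr[A=3072/3121 C=5756928/7805621 D=3866624/2044255 E=3072/3121 F=1008896/639805 H=3538944/1045535] → run C
t=10: vr[A=3072/3121 C=8952832/7805621 D=3866624/2044255 E=3072/3121 F=1008896/639805 H=3538944/1045535] → run A
t=11: vr[A=4096/3121 C=8952832/7805621 D=3866624/2044255 E=3072/3121 F=1008896/639805 H=3538944/1045535] → run E
t=12: vr[A=4096/3121 C=8952832/7805621 D=3866624/2044255 F=1008896/639805 H=3538944/1045535] → run C
t=13: vr[A=4096/3121 C=12148736/7805621 D=3866624/2044255 F=1008896/639805 H=3538944/1045535] → run A
t=14: vr[A=5120/3121 C=12148736/7805621 D=3866624/2044255 F=1008896/639805 H=3538944/1045535] → run C
t=15: vr[A=5120/3121 D=3866624/2044255 F=1008896/639805 H=3538944/1045535] → run F
t=16: vr[A=5120/3121 D=3866624/2044255 F=1807872/639805 H=3538944/1045535] → run A
t=17: vr[A=6144/3121 D=3866624/2044255 F=1807872/639805 H=3538944/1045535] → run D
t=18: vr[A=6144/3121 D=7062528/2044255 F=1807872/639805 H=3538944/1045535] → run A
t=19: vr[D=7062528/2044255 F=1807872/639805 H=3538944/1045535] → run F
t=20: vr[D=7062528/2044255 F=2606848/639805 H=3538944/1045535] → run H
t=21: vr[D=7062528/2044255 F=2606848/639805 H=6734848/1045535] → run D
t=22: vr[D=10258432/2044255 F=2606848/639805 H=6734848/1045535] → run F
t=23: vr[D=10258432/2044255 F=3405824/639805 H=6734848/1045535] → run D
t=24: vr[D=13454336/2044255 F=3405824/639805 H=6734848/1045535] → run F
t=25: vr[D=13454336/2044255 F=840960/127961 H=6734848/1045535] → run H
t=26: vr[D=13454336/2044255 F=840960/127961 H=9930752/1045535] → run F
t=27: vr[D=13454336/2044255 F=5003776/639805 H=9930752/1045535] → run D
t=28: vr[D=3330048/408851 F=5003776/639805 H=9930752/1045535] → run F
t=29: vr[D=3330048/408851 H=9930752/1045535] → run D
t=30: vr[D=19846144/2044255 H=9930752/1045535] → run H
t=31: vr[D=19846144/2044255 H=13126656/1045535] → run D
t=32: vr[D=23042048/2044255 H=13126656/1045535] → run D
t=33: vr[H=13126656/1045535] → run H
t=34: vr[H=3264512/209107] → run H
t=35: vr[H=19518464/1045535] → run H
t=36: (idle)
t=37: (idle)

context switches = 32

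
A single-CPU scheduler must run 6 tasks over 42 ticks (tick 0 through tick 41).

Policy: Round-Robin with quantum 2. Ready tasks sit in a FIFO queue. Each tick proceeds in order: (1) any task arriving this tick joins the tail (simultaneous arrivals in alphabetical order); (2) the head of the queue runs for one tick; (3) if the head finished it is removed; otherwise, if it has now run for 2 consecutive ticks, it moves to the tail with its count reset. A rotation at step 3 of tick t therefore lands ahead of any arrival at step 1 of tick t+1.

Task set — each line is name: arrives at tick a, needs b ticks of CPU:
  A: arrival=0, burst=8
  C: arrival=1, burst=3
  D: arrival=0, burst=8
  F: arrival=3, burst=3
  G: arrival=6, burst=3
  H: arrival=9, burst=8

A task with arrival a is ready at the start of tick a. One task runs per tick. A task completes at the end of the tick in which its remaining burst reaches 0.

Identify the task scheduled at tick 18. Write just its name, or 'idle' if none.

t=0: queue=[A,D] q_used=0 → run A
t=1: queue=[A,D,C] q_used=1 → run A
t=2: queue=[D,C,A] q_used=0 → run D
t=3: queue=[D,C,A,F] q_used=1 → run D
t=4: queue=[C,A,F,D] q_used=0 → run C
t=5: queue=[C,A,F,D] q_used=1 → run C
t=6: queue=[A,F,D,C,G] q_used=0 → run A
t=7: queue=[A,F,D,C,G] q_used=1 → run A
t=8: queue=[F,D,C,G,A] q_used=0 → run F
t=9: queue=[F,D,C,G,A,H] q_used=1 → run F
t=10: queue=[D,C,G,A,H,F] q_used=0 → run D
t=11: queue=[D,C,G,A,H,F] q_used=1 → run D
t=12: queue=[C,G,A,H,F,D] q_used=0 → run C
t=13: queue=[G,A,H,F,D] q_used=0 → run G
t=14: queue=[G,A,H,F,D] q_used=1 → run G
t=15: queue=[A,H,F,D,G] q_used=0 → run A
t=16: queue=[A,H,F,D,G] q_used=1 → run A
t=17: queue=[H,F,D,G,A] q_used=0 → run H
t=18: queue=[H,F,D,G,A] q_used=1 → run H
t=19: queue=[F,D,G,A,H] q_used=0 → run F
t=20: queue=[D,G,A,H] q_used=0 → run D
t=21: queue=[D,G,A,H] q_used=1 → run D
t=22: queue=[G,A,H,D] q_used=0 → run G
t=23: queue=[A,H,D] q_used=0 → run A
t=24: queue=[A,H,D] q_used=1 → run A
t=25: queue=[H,D] q_used=0 → run H
t=26: queue=[H,D] q_used=1 → run H
t=27: queue=[D,H] q_used=0 → run D
t=28: queue=[D,H] q_used=1 → run D
t=29: queue=[H] q_used=0 → run H
t=30: queue=[H] q_used=1 → run H
t=31: queue=[H] q_used=0 → run H
t=32: queue=[H] q_used=1 → run H
t=33: (idle)
t=34: (idle)
t=35: (idle)
t=36: (idle)
t=37: (idle)
t=38: (idle)
t=39: (idle)
t=40: (idle)
t=41: (idle)

running at tick 18 = H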